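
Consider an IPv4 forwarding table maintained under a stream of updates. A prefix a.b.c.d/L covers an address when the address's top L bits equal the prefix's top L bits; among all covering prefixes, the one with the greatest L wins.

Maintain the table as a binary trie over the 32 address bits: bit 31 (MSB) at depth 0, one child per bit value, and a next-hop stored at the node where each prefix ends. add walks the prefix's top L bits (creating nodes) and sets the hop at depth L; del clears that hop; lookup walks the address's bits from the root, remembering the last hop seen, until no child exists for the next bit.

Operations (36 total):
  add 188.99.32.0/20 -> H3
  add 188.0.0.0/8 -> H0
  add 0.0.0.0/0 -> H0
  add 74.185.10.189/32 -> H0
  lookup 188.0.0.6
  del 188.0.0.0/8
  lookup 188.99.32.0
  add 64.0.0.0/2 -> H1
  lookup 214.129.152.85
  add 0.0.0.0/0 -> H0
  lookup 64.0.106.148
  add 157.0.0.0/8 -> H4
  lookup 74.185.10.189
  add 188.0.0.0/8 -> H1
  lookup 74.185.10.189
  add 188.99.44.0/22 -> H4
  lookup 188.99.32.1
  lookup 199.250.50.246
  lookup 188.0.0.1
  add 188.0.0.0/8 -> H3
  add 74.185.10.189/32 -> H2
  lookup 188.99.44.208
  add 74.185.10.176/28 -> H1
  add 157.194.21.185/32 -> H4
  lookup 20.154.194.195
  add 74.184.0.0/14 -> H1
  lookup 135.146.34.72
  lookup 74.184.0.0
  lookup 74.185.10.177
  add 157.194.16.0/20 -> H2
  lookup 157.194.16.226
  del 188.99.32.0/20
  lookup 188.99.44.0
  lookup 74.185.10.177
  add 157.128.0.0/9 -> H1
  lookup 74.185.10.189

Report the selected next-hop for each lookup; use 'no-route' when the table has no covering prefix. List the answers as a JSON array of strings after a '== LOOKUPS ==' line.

Apply in order:
  + 188.99.32.0/20 (H3) depth=20
  + 188.0.0.0/8 (H0) depth=8
  + 0.0.0.0/0 (H0) depth=0
  + 74.185.10.189/32 (H0) depth=32
  Q 188.0.0.6: descend 101111000 ; hops seen [H0,H0] ; pick H0
  - 188.0.0.0/8 clear@8
  Q 188.99.32.0: descend 10111100011000110010 ; hops seen [H0,H3] ; pick H3
  + 64.0.0.0/2 (H1) depth=2
  Q 214.129.152.85: descend 1 ; hops seen [H0] ; pick H0
  + 0.0.0.0/0 (H0) depth=0
  Q 64.0.106.148: descend 0100 ; hops seen [H0,H1] ; pick H1
  + 157.0.0.0/8 (H4) depth=8
  Q 74.185.10.189: descend 01001010101110010000101010111101 ; hops seen [H0,H1,H0] ; pick H0
  + 188.0.0.0/8 (H1) depth=8
  Q 74.185.10.189: descend 01001010101110010000101010111101 ; hops seen [H0,H1,H0] ; pick H0
  + 188.99.44.0/22 (H4) depth=22
  Q 188.99.32.1: descend 10111100011000110010 ; hops seen [H0,H1,H3] ; pick H3
  Q 199.250.50.246: descend 1 ; hops seen [H0] ; pick H0
  Q 188.0.0.1: descend 101111000 ; hops seen [H0,H1] ; pick H1
  + 188.0.0.0/8 (H3) depth=8
  + 74.185.10.189/32 (H2) depth=32
  Q 188.99.44.208: descend 1011110001100011001011 ; hops seen [H0,H3,H3,H4] ; pick H4
  + 74.185.10.176/28 (H1) depth=28
  + 157.194.21.185/32 (H4) depth=32
  Q 20.154.194.195: descend 0 ; hops seen [H0] ; pick H0
  + 74.184.0.0/14 (H1) depth=14
  Q 135.146.34.72: descend 100 ; hops seen [H0] ; pick H0
  Q 74.184.0.0: descend 010010101011100 ; hops seen [H0,H1,H1] ; pick H1
  Q 74.185.10.177: descend 0100101010111001000010101011 ; hops seen [H0,H1,H1,H1] ; pick H1
  + 157.194.16.0/20 (H2) depth=20
  Q 157.194.16.226: descend 100111011100001000010 ; hops seen [H0,H4,H2] ; pick H2
  - 188.99.32.0/20 clear@20
  Q 188.99.44.0: descend 1011110001100011001011 ; hops seen [H0,H3,H4] ; pick H4
  Q 74.185.10.177: descend 0100101010111001000010101011 ; hops seen [H0,H1,H1,H1] ; pick H1
  + 157.128.0.0/9 (H1) depth=9
  Q 74.185.10.189: descend 01001010101110010000101010111101 ; hops seen [H0,H1,H1,H1,H2] ; pick H2

== LOOKUPS ==
["H0","H3","H0","H1","H0","H0","H3","H0","H1","H4","H0","H0","H1","H1","H2","H4","H1","H2"]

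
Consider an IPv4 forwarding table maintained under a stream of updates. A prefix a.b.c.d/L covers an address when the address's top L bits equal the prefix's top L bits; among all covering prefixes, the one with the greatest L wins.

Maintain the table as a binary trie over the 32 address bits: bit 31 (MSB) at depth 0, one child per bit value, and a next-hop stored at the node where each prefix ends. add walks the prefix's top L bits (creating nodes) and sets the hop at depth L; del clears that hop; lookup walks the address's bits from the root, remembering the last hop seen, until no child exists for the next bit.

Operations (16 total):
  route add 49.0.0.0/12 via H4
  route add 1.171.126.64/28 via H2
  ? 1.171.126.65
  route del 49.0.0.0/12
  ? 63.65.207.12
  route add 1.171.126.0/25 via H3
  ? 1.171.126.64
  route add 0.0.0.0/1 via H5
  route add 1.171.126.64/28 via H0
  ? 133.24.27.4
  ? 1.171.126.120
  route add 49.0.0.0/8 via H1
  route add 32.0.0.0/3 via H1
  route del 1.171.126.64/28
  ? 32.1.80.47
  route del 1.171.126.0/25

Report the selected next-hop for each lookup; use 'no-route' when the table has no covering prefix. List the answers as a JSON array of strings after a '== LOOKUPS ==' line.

Process each operation:
  add 49.0.0.0/12 -> H4 at depth 12
  add 1.171.126.64/28 -> H2 at depth 28
  ? 1.171.126.65  path d0:-→d1:-→d2:-→d3:-→d4:-→d5:-→d6:-→d7:-→d8:-→d9:-→d10:-→d11:-→d12:-→d13:-→d14:-→d15:-→d16:-→d17:-→d18:-→d19:-→d20:-→d21:-→d22:-→d23:-→d24:-→d25:-→d26:-→d27:-→d28:H2  best=H2
  - 49.0.0.0/12 clear@12
  ? 63.65.207.12  path d0:-→d1:-→d2:-→d3:-→d4:-  best=no-route
  add 1.171.126.0/25 -> H3 at depth 25
  ? 1.171.126.64  path d0:-→d1:-→d2:-→d3:-→d4:-→d5:-→d6:-→d7:-→d8:-→d9:-→d10:-→d11:-→d12:-→d13:-→d14:-→d15:-→d16:-→d17:-→d18:-→d19:-→d20:-→d21:-→d22:-→d23:-→d24:-→d25:H3→d26:-→d27:-→d28:H2  best=H2
  add 0.0.0.0/1 -> H5 at depth 1
  add 1.171.126.64/28 -> H0 at depth 28
  ? 133.24.27.4  path d0:-  best=no-route
  ? 1.171.126.120  path d0:-→d1:H5→d2:-→d3:-→d4:-→d5:-→d6:-→d7:-→d8:-→d9:-→d10:-→d11:-→d12:-→d13:-→d14:-→d15:-→d16:-→d17:-→d18:-→d19:-→d20:-→d21:-→d22:-→d23:-→d24:-→d25:H3→d26:-  best=H3
  add 49.0.0.0/8 -> H1 at depth 8
  add 32.0.0.0/3 -> H1 at depth 3
  - 1.171.126.64/28 clear@28
  ? 32.1.80.47  path d0:-→d1:H5→d2:-→d3:H1  best=H1
  - 1.171.126.0/25 clear@25

== LOOKUPS ==
["H2","no-route","H2","no-route","H3","H1"]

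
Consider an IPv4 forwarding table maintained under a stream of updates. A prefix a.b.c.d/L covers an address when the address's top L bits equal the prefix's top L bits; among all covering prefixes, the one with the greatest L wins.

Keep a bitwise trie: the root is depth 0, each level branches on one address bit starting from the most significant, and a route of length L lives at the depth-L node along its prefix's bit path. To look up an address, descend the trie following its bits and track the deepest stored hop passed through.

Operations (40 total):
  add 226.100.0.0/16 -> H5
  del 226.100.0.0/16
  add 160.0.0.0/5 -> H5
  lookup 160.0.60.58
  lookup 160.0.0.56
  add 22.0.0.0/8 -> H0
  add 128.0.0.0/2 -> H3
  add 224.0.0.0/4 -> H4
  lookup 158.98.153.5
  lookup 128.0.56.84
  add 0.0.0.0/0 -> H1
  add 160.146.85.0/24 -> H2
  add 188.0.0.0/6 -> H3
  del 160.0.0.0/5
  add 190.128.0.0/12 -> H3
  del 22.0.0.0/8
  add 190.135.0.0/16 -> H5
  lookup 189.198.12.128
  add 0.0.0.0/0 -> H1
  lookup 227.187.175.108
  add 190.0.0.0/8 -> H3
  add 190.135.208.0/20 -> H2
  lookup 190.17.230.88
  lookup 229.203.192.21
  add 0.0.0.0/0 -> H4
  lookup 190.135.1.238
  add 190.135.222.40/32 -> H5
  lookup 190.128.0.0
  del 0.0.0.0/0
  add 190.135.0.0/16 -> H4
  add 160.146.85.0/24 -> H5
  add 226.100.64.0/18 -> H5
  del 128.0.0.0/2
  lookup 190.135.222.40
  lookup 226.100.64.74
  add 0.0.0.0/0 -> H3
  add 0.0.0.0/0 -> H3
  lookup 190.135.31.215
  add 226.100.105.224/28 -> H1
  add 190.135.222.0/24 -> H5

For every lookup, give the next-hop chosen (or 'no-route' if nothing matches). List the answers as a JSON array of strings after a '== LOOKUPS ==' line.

Apply in order:
  add 226.100.0.0/16 -> H5 at depth 16
  del 226.100.0.0/16 (clear depth 16)
  add 160.0.0.0/5 -> H5 at depth 5
  Q 160.0.60.58: descend 10100 ; hops seen [H5] ; pick H5
  Q 160.0.0.56: descend 10100 ; hops seen [H5] ; pick H5
  add 22.0.0.0/8 -> H0 at depth 8
  add 128.0.0.0/2 -> H3 at depth 2
  add 224.0.0.0/4 -> H4 at depth 4
  Q 158.98.153.5: descend 10 ; hops seen [H3] ; pick H3
  Q 128.0.56.84: descend 10 ; hops seen [H3] ; pick H3
  add 0.0.0.0/0 -> H1 at depth 0
  add 160.146.85.0/24 -> H2 at depth 24
  add 188.0.0.0/6 -> H3 at depth 6
  del 160.0.0.0/5 (clear depth 5)
  add 190.128.0.0/12 -> H3 at depth 12
  del 22.0.0.0/8 (clear depth 8)
  add 190.135.0.0/16 -> H5 at depth 16
  Q 189.198.12.128: descend 101111 ; hops seen [H1,H3,H3] ; pick H3
  add 0.0.0.0/0 -> H1 at depth 0
  Q 227.187.175.108: descend 1110001 ; hops seen [H1,H4] ; pick H4
  add 190.0.0.0/8 -> H3 at depth 8
  add 190.135.208.0/20 -> H2 at depth 20
  Q 190.17.230.88: descend 10111110 ; hops seen [H1,H3,H3,H3] ; pick H3
  Q 229.203.192.21: descend 11100 ; hops seen [H1,H4] ; pick H4
  add 0.0.0.0/0 -> H4 at depth 0
  Q 190.135.1.238: descend 1011111010000111 ; hops seen [H4,H3,H3,H3,H3,H5] ; pick H5
  add 190.135.222.40/32 -> H5 at depth 32
  Q 190.128.0.0: descend 1011111010000 ; hops seen [H4,H3,H3,H3,H3] ; pick H3
  del 0.0.0.0/0 (clear depth 0)
  add 190.135.0.0/16 -> H4 at depth 16
  add 160.146.85.0/24 -> H5 at depth 24
  add 226.100.64.0/18 -> H5 at depth 18
  del 128.0.0.0/2 (clear depth 2)
  Q 190.135.222.40: descend 10111110100001111101111000101000 ; hops seen [H3,H3,H3,H4,H2,H5] ; pick H5
  Q 226.100.64.74: descend 111000100110010001 ; hops seen [H4,H5] ; pick H5
  add 0.0.0.0/0 -> H3 at depth 0
  add 0.0.0.0/0 -> H3 at depth 0
  Q 190.135.31.215: descend 1011111010000111 ; hops seen [H3,H3,H3,H3,H4] ; pick H4
  add 226.100.105.224/28 -> H1 at depth 28
  add 190.135.222.0/24 -> H5 at depth 24

== LOOKUPS ==
["H5","H5","H3","H3","H3","H4","H3","H4","H5","H3","H5","H5","H4"]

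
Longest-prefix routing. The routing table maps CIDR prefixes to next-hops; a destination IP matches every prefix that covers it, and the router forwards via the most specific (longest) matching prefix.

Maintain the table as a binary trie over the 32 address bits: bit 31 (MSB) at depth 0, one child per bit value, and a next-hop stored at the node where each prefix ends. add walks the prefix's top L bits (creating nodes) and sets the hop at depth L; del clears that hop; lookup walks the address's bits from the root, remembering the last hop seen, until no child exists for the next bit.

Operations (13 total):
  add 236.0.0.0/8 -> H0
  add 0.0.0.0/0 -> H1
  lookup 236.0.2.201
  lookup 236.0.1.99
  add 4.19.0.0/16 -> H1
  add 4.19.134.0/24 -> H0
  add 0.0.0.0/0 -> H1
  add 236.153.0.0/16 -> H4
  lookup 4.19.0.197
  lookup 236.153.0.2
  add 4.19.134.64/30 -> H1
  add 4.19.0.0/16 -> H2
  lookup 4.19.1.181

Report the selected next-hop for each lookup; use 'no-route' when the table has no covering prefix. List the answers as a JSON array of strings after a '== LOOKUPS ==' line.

Process each operation:
  add 236.0.0.0/8 -> H0 at depth 8
  add 0.0.0.0/0 -> H1 at depth 0
  Q 236.0.2.201: descend 11101100 ; hops seen [H1,H0] ; pick H0
  Q 236.0.1.99: descend 11101100 ; hops seen [H1,H0] ; pick H0
  add 4.19.0.0/16 -> H1 at depth 16
  add 4.19.134.0/24 -> H0 at depth 24
  add 0.0.0.0/0 -> H1 at depth 0
  add 236.153.0.0/16 -> H4 at depth 16
  Q 4.19.0.197: descend 0000010000010011 ; hops seen [H1,H1] ; pick H1
  Q 236.153.0.2: descend 1110110010011001 ; hops seen [H1,H0,H4] ; pick H4
  add 4.19.134.64/30 -> H1 at depth 30
  add 4.19.0.0/16 -> H2 at depth 16
  Q 4.19.1.181: descend 0000010000010011 ; hops seen [H1,H2] ; pick H2

== LOOKUPS ==
["H0","H0","H1","H4","H2"]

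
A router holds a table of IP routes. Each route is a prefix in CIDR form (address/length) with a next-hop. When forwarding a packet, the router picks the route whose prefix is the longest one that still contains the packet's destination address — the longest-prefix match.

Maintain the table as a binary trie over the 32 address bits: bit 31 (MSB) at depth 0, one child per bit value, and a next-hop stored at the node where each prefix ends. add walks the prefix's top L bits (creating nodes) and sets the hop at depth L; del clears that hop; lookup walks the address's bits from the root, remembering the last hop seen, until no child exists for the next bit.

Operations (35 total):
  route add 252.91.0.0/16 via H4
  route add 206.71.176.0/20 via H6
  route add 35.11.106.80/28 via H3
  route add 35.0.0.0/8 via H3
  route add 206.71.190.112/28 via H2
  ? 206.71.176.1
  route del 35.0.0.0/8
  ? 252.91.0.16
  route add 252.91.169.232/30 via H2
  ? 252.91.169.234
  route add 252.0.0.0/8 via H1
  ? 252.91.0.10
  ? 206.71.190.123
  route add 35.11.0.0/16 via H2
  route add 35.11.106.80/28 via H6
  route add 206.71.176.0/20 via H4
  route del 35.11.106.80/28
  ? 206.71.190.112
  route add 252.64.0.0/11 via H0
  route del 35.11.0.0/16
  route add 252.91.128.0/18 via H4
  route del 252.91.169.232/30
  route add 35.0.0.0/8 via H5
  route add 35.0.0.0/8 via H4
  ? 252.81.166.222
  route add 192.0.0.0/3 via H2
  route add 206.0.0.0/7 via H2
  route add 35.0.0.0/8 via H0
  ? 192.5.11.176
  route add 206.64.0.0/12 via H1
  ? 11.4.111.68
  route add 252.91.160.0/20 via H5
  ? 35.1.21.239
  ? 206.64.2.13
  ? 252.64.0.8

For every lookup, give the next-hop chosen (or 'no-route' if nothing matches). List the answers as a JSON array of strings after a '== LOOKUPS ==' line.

Trace:
  add 252.91.0.0/16 -> H4 at depth 16
  add 206.71.176.0/20 -> H6 at depth 20
  add 35.11.106.80/28 -> H3 at depth 28
  add 35.0.0.0/8 -> H3 at depth 8
  add 206.71.190.112/28 -> H2 at depth 28
  ? 206.71.176.1  path d0:-→d1:-→d2:-→d3:-→d4:-→d5:-→d6:-→d7:-→d8:-→d9:-→d10:-→d11:-→d12:-→d13:-→d14:-→d15:-→d16:-→d17:-→d18:-→d19:-→d20:H6  best=H6
  - 35.0.0.0/8 clear@8
  ? 252.91.0.16  path d0:-→d1:-→d2:-→d3:-→d4:-→d5:-→d6:-→d7:-→d8:-→d9:-→d10:-→d11:-→d12:-→d13:-→d14:-→d15:-→d16:H4  best=H4
  add 252.91.169.232/30 -> H2 at depth 30
  ? 252.91.169.234  path d0:-→d1:-→d2:-→d3:-→d4:-→d5:-→d6:-→d7:-→d8:-→d9:-→d10:-→d11:-→d12:-→d13:-→d14:-→d15:-→d16:H4→d17:-→d18:-→d19:-→d20:-→d21:-→d22:-→d23:-→d24:-→d25:-→d26:-→d27:-→d28:-→d29:-→d30:H2  best=H2
  add 252.0.0.0/8 -> H1 at depth 8
  ? 252.91.0.10  path d0:-→d1:-→d2:-→d3:-→d4:-→d5:-→d6:-→d7:-→d8:H1→d9:-→d10:-→d11:-→d12:-→d13:-→d14:-→d15:-→d16:H4  best=H4
  ? 206.71.190.123  path d0:-→d1:-→d2:-→d3:-→d4:-→d5:-→d6:-→d7:-→d8:-→d9:-→d10:-→d11:-→d12:-→d13:-→d14:-→d15:-→d16:-→d17:-→d18:-→d19:-→d20:H6→d21:-→d22:-→d23:-→d24:-→d25:-→d26:-→d27:-→d28:H2  best=H2
  add 35.11.0.0/16 -> H2 at depth 16
  add 35.11.106.80/28 -> H6 at depth 28
  add 206.71.176.0/20 -> H4 at depth 20
  - 35.11.106.80/28 clear@28
  ? 206.71.190.112  path d0:-→d1:-→d2:-→d3:-→d4:-→d5:-→d6:-→d7:-→d8:-→d9:-→d10:-→d11:-→d12:-→d13:-→d14:-→d15:-→d16:-→d17:-→d18:-→d19:-→d20:H4→d21:-→d22:-→d23:-→d24:-→d25:-→d26:-→d27:-→d28:H2  best=H2
  add 252.64.0.0/11 -> H0 at depth 11
  - 35.11.0.0/16 clear@16
  add 252.91.128.0/18 -> H4 at depth 18
  - 252.91.169.232/30 clear@30
  add 35.0.0.0/8 -> H5 at depth 8
  add 35.0.0.0/8 -> H4 at depth 8
  ? 252.81.166.222  path d0:-→d1:-→d2:-→d3:-→d4:-→d5:-→d6:-→d7:-→d8:H1→d9:-→d10:-→d11:H0→d12:-  best=H0
  add 192.0.0.0/3 -> H2 at depth 3
  add 206.0.0.0/7 -> H2 at depth 7
  add 35.0.0.0/8 -> H0 at depth 8
  ? 192.5.11.176  path d0:-→d1:-→d2:-→d3:H2→d4:-  best=H2
  add 206.64.0.0/12 -> H1 at depth 12
  ? 11.4.111.68  path d0:-→d1:-→d2:-  best=no-route
  add 252.91.160.0/20 -> H5 at depth 20
  ? 35.1.21.239  path d0:-→d1:-→d2:-→d3:-→d4:-→d5:-→d6:-→d7:-→d8:H0→d9:-→d10:-→d11:-→d12:-  best=H0
  ? 206.64.2.13  path d0:-→d1:-→d2:-→d3:H2→d4:-→d5:-→d6:-→d7:H2→d8:-→d9:-→d10:-→d11:-→d12:H1→d13:-  best=H1
  ? 252.64.0.8  path d0:-→d1:-→d2:-→d3:-→d4:-→d5:-→d6:-→d7:-→d8:H1→d9:-→d10:-→d11:H0  best=H0

== LOOKUPS ==
["H6","H4","H2","H4","H2","H2","H0","H2","no-route","H0","H1","H0"]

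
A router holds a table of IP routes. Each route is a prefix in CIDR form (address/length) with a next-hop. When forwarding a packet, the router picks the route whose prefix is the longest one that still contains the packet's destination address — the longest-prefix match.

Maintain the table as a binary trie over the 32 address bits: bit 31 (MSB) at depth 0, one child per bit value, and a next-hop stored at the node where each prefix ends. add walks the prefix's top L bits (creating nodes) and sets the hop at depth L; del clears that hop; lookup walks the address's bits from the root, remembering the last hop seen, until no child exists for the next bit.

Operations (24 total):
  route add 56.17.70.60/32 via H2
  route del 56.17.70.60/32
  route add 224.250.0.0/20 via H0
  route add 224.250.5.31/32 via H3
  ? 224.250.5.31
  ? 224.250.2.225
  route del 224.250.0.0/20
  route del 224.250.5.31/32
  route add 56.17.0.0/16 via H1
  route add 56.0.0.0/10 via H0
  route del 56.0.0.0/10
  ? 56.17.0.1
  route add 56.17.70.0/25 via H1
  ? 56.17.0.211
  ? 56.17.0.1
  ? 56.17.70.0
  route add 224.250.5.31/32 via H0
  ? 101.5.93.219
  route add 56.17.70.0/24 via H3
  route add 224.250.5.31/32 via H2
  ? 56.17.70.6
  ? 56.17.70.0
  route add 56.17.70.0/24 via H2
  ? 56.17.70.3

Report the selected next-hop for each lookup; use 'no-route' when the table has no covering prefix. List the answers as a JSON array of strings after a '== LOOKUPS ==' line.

Trace:
  + 56.17.70.60/32 (H2) depth=32
  del 56.17.70.60/32 (clear depth 32)
  + 224.250.0.0/20 (H0) depth=20
  + 224.250.5.31/32 (H3) depth=32
  lookup 224.250.5.31: bits 11100000111110100000010100011111 walk d0:-→d1:-→d2:-→d3:-→d4:-→d5:-→d6:-→d7:-→d8:-→d9:-→d10:-→d11:-→d12:-→d13:-→d14:-→d15:-→d16:-→d17:-→d18:-→d19:-→d20:H0→d21:-→d22:-→d23:-→d24:-→d25:-→d26:-→d27:-→d28:-→d29:-→d30:-→d31:-→d32:H3 -> H3
  lookup 224.250.2.225: bits 111000001111101000000 walk d0:-→d1:-→d2:-→d3:-→d4:-→d5:-→d6:-→d7:-→d8:-→d9:-→d10:-→d11:-→d12:-→d13:-→d14:-→d15:-→d16:-→d17:-→d18:-→d19:-→d20:H0→d21:- -> H0
  del 224.250.0.0/20 (clear depth 20)
  del 224.250.5.31/32 (clear depth 32)
  + 56.17.0.0/16 (H1) depth=16
  + 56.0.0.0/10 (H0) depth=10
  del 56.0.0.0/10 (clear depth 10)
  lookup 56.17.0.1: bits 00111000000100010 walk d0:-→d1:-→d2:-→d3:-→d4:-→d5:-→d6:-→d7:-→d8:-→d9:-→d10:-→d11:-→d12:-→d13:-→d14:-→d15:-→d16:H1→d17:- -> H1
  + 56.17.70.0/25 (H1) depth=25
  lookup 56.17.0.211: bits 00111000000100010 walk d0:-→d1:-→d2:-→d3:-→d4:-→d5:-→d6:-→d7:-→d8:-→d9:-→d10:-→d11:-→d12:-→d13:-→d14:-→d15:-→d16:H1→d17:- -> H1
  lookup 56.17.0.1: bits 00111000000100010 walk d0:-→d1:-→d2:-→d3:-→d4:-→d5:-→d6:-→d7:-→d8:-→d9:-→d10:-→d11:-→d12:-→d13:-→d14:-→d15:-→d16:H1→d17:- -> H1
  lookup 56.17.70.0: bits 00111000000100010100011000 walk d0:-→d1:-→d2:-→d3:-→d4:-→d5:-→d6:-→d7:-→d8:-→d9:-→d10:-→d11:-→d12:-→d13:-→d14:-→d15:-→d16:H1→d17:-→d18:-→d19:-→d20:-→d21:-→d22:-→d23:-→d24:-→d25:H1→d26:- -> H1
  + 224.250.5.31/32 (H0) depth=32
  lookup 101.5.93.219: bits 0 walk d0:-→d1:- -> no-route
  + 56.17.70.0/24 (H3) depth=24
  + 224.250.5.31/32 (H2) depth=32
  lookup 56.17.70.6: bits 00111000000100010100011000 walk d0:-→d1:-→d2:-→d3:-→d4:-→d5:-→d6:-→d7:-→d8:-→d9:-→d10:-→d11:-→d12:-→d13:-→d14:-→d15:-→d16:H1→d17:-→d18:-→d19:-→d20:-→d21:-→d22:-→d23:-→d24:H3→d25:H1→d26:- -> H1
  lookup 56.17.70.0: bits 00111000000100010100011000 walk d0:-→d1:-→d2:-→d3:-→d4:-→d5:-→d6:-→d7:-→d8:-→d9:-→d10:-→d11:-→d12:-→d13:-→d14:-→d15:-→d16:H1→d17:-→d18:-→d19:-→d20:-→d21:-→d22:-→d23:-→d24:H3→d25:H1→d26:- -> H1
  + 56.17.70.0/24 (H2) depth=24
  lookup 56.17.70.3: bits 00111000000100010100011000 walk d0:-→d1:-→d2:-→d3:-→d4:-→d5:-→d6:-→d7:-→d8:-→d9:-→d10:-→d11:-→d12:-→d13:-→d14:-→d15:-→d16:H1→d17:-→d18:-→d19:-→d20:-→d21:-→d22:-→d23:-→d24:H2→d25:H1→d26:- -> H1

== LOOKUPS ==
["H3","H0","H1","H1","H1","H1","no-route","H1","H1","H1"]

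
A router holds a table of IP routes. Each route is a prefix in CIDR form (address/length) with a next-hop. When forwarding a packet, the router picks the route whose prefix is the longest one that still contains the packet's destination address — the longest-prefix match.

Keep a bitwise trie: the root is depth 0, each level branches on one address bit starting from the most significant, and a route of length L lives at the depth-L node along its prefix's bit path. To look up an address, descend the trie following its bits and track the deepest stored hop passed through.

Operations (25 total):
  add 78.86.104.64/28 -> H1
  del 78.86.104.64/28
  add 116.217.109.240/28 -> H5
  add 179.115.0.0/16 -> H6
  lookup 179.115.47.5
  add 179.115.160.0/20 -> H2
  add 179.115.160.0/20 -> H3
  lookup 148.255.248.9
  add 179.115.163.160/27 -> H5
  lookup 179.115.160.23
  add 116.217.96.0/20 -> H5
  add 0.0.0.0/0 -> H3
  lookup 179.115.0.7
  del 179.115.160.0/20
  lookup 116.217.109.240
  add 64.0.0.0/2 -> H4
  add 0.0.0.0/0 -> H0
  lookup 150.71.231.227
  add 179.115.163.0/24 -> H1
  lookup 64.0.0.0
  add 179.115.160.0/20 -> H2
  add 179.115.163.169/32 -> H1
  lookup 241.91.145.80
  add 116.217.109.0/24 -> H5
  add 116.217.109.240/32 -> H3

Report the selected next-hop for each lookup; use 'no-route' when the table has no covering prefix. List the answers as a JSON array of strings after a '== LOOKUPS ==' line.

Process each operation:
  + 78.86.104.64/28 (H1) depth=28
  - 78.86.104.64/28 clear@28
  + 116.217.109.240/28 (H5) depth=28
  + 179.115.0.0/16 (H6) depth=16
  Q 179.115.47.5: descend 1011001101110011 ; hops seen [H6] ; pick H6
  + 179.115.160.0/20 (H2) depth=20
  + 179.115.160.0/20 (H3) depth=20
  Q 148.255.248.9: descend 10 ; hops seen [∅] ; pick no-route
  + 179.115.163.160/27 (H5) depth=27
  Q 179.115.160.23: descend 1011001101110011101000 ; hops seen [H6,H3] ; pick H3
  + 116.217.96.0/20 (H5) depth=20
  + 0.0.0.0/0 (H3) depth=0
  Q 179.115.0.7: descend 1011001101110011 ; hops seen [H3,H6] ; pick H6
  - 179.115.160.0/20 clear@20
  Q 116.217.109.240: descend 0111010011011001011011011111 ; hops seen [H3,H5,H5] ; pick H5
  + 64.0.0.0/2 (H4) depth=2
  + 0.0.0.0/0 (H0) depth=0
  Q 150.71.231.227: descend 10 ; hops seen [H0] ; pick H0
  + 179.115.163.0/24 (H1) depth=24
  Q 64.0.0.0: descend 0100 ; hops seen [H0,H4] ; pick H4
  + 179.115.160.0/20 (H2) depth=20
  + 179.115.163.169/32 (H1) depth=32
  Q 241.91.145.80: descend 1 ; hops seen [H0] ; pick H0
  + 116.217.109.0/24 (H5) depth=24
  + 116.217.109.240/32 (H3) depth=32

== LOOKUPS ==
["H6","no-route","H3","H6","H5","H0","H4","H0"]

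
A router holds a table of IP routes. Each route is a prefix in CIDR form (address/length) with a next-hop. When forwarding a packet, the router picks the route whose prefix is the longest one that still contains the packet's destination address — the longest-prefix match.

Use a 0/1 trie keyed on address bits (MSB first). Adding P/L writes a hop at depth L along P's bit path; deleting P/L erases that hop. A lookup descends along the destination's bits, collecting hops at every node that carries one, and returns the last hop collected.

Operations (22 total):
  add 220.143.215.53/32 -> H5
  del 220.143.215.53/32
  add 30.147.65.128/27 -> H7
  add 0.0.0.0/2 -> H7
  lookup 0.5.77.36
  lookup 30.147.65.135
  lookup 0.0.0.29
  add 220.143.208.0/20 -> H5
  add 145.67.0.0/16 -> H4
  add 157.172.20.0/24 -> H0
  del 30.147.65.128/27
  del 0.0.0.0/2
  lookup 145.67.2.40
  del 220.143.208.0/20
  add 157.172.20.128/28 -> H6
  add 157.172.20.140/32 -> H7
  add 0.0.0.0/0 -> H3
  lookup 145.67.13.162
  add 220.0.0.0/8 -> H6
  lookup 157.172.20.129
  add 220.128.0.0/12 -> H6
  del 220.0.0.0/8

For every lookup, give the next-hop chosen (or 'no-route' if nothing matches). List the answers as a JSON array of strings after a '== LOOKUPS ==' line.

Apply in order:
  add 220.143.215.53/32 -> H5 at depth 32
  - 220.143.215.53/32 clear@32
  add 30.147.65.128/27 -> H7 at depth 27
  add 0.0.0.0/2 -> H7 at depth 2
  Q 0.5.77.36: descend 000 ; hops seen [H7] ; pick H7
  Q 30.147.65.135: descend 000111101001001101000001100 ; hops seen [H7,H7] ; pick H7
  Q 0.0.0.29: descend 000 ; hops seen [H7] ; pick H7
  add 220.143.208.0/20 -> H5 at depth 20
  add 145.67.0.0/16 -> H4 at depth 16
  add 157.172.20.0/24 -> H0 at depth 24
  - 30.147.65.128/27 clear@27
  - 0.0.0.0/2 clear@2
  Q 145.67.2.40: descend 1001000101000011 ; hops seen [H4] ; pick H4
  - 220.143.208.0/20 clear@20
  add 157.172.20.128/28 -> H6 at depth 28
  add 157.172.20.140/32 -> H7 at depth 32
  add 0.0.0.0/0 -> H3 at depth 0
  Q 145.67.13.162: descend 1001000101000011 ; hops seen [H3,H4] ; pick H4
  add 220.0.0.0/8 -> H6 at depth 8
  Q 157.172.20.129: descend 1001110110101100000101001000 ; hops seen [H3,H0,H6] ; pick H6
  add 220.128.0.0/12 -> H6 at depth 12
  - 220.0.0.0/8 clear@8

== LOOKUPS ==
["H7","H7","H7","H4","H4","H6"]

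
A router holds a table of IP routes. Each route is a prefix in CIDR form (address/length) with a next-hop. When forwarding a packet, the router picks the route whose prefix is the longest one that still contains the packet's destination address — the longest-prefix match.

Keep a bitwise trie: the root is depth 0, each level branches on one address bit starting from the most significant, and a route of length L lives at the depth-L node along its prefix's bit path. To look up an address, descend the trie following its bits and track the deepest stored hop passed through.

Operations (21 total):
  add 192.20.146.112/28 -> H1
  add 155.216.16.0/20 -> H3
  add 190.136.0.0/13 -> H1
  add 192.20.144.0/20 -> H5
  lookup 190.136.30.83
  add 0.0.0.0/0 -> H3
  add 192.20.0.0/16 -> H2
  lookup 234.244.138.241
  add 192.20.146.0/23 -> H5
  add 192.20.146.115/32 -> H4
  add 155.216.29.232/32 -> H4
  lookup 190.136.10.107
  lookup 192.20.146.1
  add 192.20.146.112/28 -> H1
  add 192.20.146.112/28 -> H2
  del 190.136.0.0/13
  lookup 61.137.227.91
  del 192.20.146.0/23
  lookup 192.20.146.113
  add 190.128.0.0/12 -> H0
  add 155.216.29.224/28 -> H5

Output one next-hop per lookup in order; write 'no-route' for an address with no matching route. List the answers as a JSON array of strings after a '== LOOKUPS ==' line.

Apply in order:
  add 192.20.146.112/28 -> H1 at depth 28
  add 155.216.16.0/20 -> H3 at depth 20
  add 190.136.0.0/13 -> H1 at depth 13
  add 192.20.144.0/20 -> H5 at depth 20
  Q 190.136.30.83: descend 1011111010001 ; hops seen [H1] ; pick H1
  add 0.0.0.0/0 -> H3 at depth 0
  add 192.20.0.0/16 -> H2 at depth 16
  Q 234.244.138.241: descend 11 ; hops seen [H3] ; pick H3
  add 192.20.146.0/23 -> H5 at depth 23
  add 192.20.146.115/32 -> H4 at depth 32
  add 155.216.29.232/32 -> H4 at depth 32
  Q 190.136.10.107: descend 1011111010001 ; hops seen [H3,H1] ; pick H1
  Q 192.20.146.1: descend 1100000000010100100100100 ; hops seen [H3,H2,H5,H5] ; pick H5
  add 192.20.146.112/28 -> H1 at depth 28
  add 192.20.146.112/28 -> H2 at depth 28
  del 190.136.0.0/13 (clear depth 13)
  Q 61.137.227.91: descend ε ; hops seen [H3] ; pick H3
  del 192.20.146.0/23 (clear depth 23)
  Q 192.20.146.113: descend 110000000001010010010010011100 ; hops seen [H3,H2,H5,H2] ; pick H2
  add 190.128.0.0/12 -> H0 at depth 12
  add 155.216.29.224/28 -> H5 at depth 28

== LOOKUPS ==
["H1","H3","H1","H5","H3","H2"]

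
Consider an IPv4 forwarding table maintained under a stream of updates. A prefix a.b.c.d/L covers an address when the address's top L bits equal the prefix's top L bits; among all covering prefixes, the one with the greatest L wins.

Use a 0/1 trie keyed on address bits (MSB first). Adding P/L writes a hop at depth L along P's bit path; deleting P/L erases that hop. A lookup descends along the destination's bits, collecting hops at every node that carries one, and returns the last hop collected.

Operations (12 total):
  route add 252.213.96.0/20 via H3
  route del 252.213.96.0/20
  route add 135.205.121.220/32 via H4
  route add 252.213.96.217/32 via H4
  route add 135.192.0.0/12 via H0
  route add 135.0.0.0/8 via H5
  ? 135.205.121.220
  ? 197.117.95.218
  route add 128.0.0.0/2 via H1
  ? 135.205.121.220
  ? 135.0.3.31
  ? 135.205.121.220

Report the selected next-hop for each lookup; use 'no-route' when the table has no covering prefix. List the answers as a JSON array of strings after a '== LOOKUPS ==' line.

Trace:
  add 252.213.96.0/20 -> H3 at depth 20
  del 252.213.96.0/20 (clear depth 20)
  add 135.205.121.220/32 -> H4 at depth 32
  add 252.213.96.217/32 -> H4 at depth 32
  add 135.192.0.0/12 -> H0 at depth 12
  add 135.0.0.0/8 -> H5 at depth 8
  lookup 135.205.121.220: bits 10000111110011010111100111011100 walk d0:-→d1:-→d2:-→d3:-→d4:-→d5:-→d6:-→d7:-→d8:H5→d9:-→d10:-→d11:-→d12:H0→d13:-→d14:-→d15:-→d16:-→d17:-→d18:-→d19:-→d20:-→d21:-→d22:-→d23:-→d24:-→d25:-→d26:-→d27:-→d28:-→d29:-→d30:-→d31:-→d32:H4 -> H4
  lookup 197.117.95.218: bits 11 walk d0:-→d1:-→d2:- -> no-route
  add 128.0.0.0/2 -> H1 at depth 2
  lookup 135.205.121.220: bits 10000111110011010111100111011100 walk d0:-→d1:-→d2:H1→d3:-→d4:-→d5:-→d6:-→d7:-→d8:H5→d9:-→d10:-→d11:-→d12:H0→d13:-→d14:-→d15:-→d16:-→d17:-→d18:-→d19:-→d20:-→d21:-→d22:-→d23:-→d24:-→d25:-→d26:-→d27:-→d28:-→d29:-→d30:-→d31:-→d32:H4 -> H4
  lookup 135.0.3.31: bits 10000111 walk d0:-→d1:-→d2:H1→d3:-→d4:-→d5:-→d6:-→d7:-→d8:H5 -> H5
  lookup 135.205.121.220: bits 10000111110011010111100111011100 walk d0:-→d1:-→d2:H1→d3:-→d4:-→d5:-→d6:-→d7:-→d8:H5→d9:-→d10:-→d11:-→d12:H0→d13:-→d14:-→d15:-→d16:-→d17:-→d18:-→d19:-→d20:-→d21:-→d22:-→d23:-→d24:-→d25:-→d26:-→d27:-→d28:-→d29:-→d30:-→d31:-→d32:H4 -> H4

== LOOKUPS ==
["H4","no-route","H4","H5","H4"]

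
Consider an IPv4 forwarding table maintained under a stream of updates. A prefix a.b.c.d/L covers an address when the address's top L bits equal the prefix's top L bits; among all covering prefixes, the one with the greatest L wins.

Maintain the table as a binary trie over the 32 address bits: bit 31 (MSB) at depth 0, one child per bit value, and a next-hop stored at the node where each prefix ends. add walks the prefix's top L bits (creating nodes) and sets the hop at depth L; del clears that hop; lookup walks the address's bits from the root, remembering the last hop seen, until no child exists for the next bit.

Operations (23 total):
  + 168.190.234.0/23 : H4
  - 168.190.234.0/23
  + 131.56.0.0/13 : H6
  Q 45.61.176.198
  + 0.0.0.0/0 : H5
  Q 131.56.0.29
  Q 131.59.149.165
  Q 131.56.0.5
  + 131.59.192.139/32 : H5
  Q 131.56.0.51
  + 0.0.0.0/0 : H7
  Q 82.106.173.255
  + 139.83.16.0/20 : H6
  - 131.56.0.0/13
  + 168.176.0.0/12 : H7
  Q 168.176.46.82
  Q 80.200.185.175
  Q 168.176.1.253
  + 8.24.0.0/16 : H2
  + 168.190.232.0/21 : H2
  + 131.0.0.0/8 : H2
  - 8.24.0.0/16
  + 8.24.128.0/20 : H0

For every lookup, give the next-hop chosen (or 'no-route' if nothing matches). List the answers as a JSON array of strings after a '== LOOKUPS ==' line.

Apply in order:
  + 168.190.234.0/23 (H4) depth=23
  - 168.190.234.0/23 clear@23
  + 131.56.0.0/13 (H6) depth=13
  Q 45.61.176.198: descend ε ; hops seen [∅] ; pick no-route
  + 0.0.0.0/0 (H5) depth=0
  Q 131.56.0.29: descend 1000001100111 ; hops seen [H5,H6] ; pick H6
  Q 131.59.149.165: descend 1000001100111 ; hops seen [H5,H6] ; pick H6
  Q 131.56.0.5: descend 1000001100111 ; hops seen [H5,H6] ; pick H6
  + 131.59.192.139/32 (H5) depth=32
  Q 131.56.0.51: descend 10000011001110 ; hops seen [H5,H6] ; pick H6
  + 0.0.0.0/0 (H7) depth=0
  Q 82.106.173.255: descend ε ; hops seen [H7] ; pick H7
  + 139.83.16.0/20 (H6) depth=20
  - 131.56.0.0/13 clear@13
  + 168.176.0.0/12 (H7) depth=12
  Q 168.176.46.82: descend 101010001011 ; hops seen [H7,H7] ; pick H7
  Q 80.200.185.175: descend ε ; hops seen [H7] ; pick H7
  Q 168.176.1.253: descend 101010001011 ; hops seen [H7,H7] ; pick H7
  + 8.24.0.0/16 (H2) depth=16
  + 168.190.232.0/21 (H2) depth=21
  + 131.0.0.0/8 (H2) depth=8
  - 8.24.0.0/16 clear@16
  + 8.24.128.0/20 (H0) depth=20

== LOOKUPS ==
["no-route","H6","H6","H6","H6","H7","H7","H7","H7"]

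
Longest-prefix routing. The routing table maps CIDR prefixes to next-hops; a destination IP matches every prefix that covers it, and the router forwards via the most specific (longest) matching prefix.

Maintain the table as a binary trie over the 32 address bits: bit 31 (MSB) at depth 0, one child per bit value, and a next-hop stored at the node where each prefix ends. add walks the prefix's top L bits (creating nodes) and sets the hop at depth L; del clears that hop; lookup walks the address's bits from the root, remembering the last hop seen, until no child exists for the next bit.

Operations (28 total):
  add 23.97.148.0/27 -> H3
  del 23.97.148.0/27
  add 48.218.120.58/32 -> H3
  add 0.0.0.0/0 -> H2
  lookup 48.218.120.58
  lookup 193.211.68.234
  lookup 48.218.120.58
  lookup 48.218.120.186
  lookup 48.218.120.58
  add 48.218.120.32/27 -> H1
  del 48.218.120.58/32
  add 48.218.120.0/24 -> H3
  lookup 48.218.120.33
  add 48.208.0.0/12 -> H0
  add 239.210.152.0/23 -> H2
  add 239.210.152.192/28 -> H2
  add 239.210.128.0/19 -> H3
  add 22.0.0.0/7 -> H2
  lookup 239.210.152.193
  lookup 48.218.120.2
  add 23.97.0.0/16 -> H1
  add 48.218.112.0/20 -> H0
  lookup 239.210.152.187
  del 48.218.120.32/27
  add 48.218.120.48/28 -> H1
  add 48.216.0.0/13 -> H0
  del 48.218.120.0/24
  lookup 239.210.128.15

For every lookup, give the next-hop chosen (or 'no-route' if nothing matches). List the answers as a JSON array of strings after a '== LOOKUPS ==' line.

Process each operation:
  add 23.97.148.0/27 -> H3 at depth 27
  - 23.97.148.0/27 clear@27
  add 48.218.120.58/32 -> H3 at depth 32
  add 0.0.0.0/0 -> H2 at depth 0
  Q 48.218.120.58: descend 00110000110110100111100000111010 ; hops seen [H2,H3] ; pick H3
  Q 193.211.68.234: descend ε ; hops seen [H2] ; pick H2
  Q 48.218.120.58: descend 00110000110110100111100000111010 ; hops seen [H2,H3] ; pick H3
  Q 48.218.120.186: descend 001100001101101001111000 ; hops seen [H2] ; pick H2
  Q 48.218.120.58: descend 00110000110110100111100000111010 ; hops seen [H2,H3] ; pick H3
  add 48.218.120.32/27 -> H1 at depth 27
  - 48.218.120.58/32 clear@32
  add 48.218.120.0/24 -> H3 at depth 24
  Q 48.218.120.33: descend 001100001101101001111000001 ; hops seen [H2,H3,H1] ; pick H1
  add 48.208.0.0/12 -> H0 at depth 12
  add 239.210.152.0/23 -> H2 at depth 23
  add 239.210.152.192/28 -> H2 at depth 28
  add 239.210.128.0/19 -> H3 at depth 19
  add 22.0.0.0/7 -> H2 at depth 7
  Q 239.210.152.193: descend 1110111111010010100110001100 ; hops seen [H2,H3,H2,H2] ; pick H2
  Q 48.218.120.2: descend 00110000110110100111100000 ; hops seen [H2,H0,H3] ; pick H3
  add 23.97.0.0/16 -> H1 at depth 16
  add 48.218.112.0/20 -> H0 at depth 20
  Q 239.210.152.187: descend 1110111111010010100110001 ; hops seen [H2,H3,H2] ; pick H2
  - 48.218.120.32/27 clear@27
  add 48.218.120.48/28 -> H1 at depth 28
  add 48.216.0.0/13 -> H0 at depth 13
  - 48.218.120.0/24 clear@24
  Q 239.210.128.15: descend 1110111111010010100 ; hops seen [H2,H3] ; pick H3

== LOOKUPS ==
["H3","H2","H3","H2","H3","H1","H2","H3","H2","H3"]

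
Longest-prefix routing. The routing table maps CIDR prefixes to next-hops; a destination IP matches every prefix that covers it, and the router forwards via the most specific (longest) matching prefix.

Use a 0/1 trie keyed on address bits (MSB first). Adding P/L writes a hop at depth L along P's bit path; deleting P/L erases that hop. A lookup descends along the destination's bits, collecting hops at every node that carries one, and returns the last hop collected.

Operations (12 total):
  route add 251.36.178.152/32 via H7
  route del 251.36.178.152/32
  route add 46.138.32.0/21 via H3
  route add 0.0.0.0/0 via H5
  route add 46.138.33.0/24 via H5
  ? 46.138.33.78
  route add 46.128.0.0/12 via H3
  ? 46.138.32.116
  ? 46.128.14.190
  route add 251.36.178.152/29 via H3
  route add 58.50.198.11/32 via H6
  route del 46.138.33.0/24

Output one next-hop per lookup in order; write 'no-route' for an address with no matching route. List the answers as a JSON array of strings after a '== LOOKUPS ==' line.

Apply in order:
  + 251.36.178.152/32 (H7) depth=32
  - 251.36.178.152/32 clear@32
  + 46.138.32.0/21 (H3) depth=21
  + 0.0.0.0/0 (H5) depth=0
  + 46.138.33.0/24 (H5) depth=24
  ? 46.138.33.78  path d0:H5→d1:-→d2:-→d3:-→d4:-→d5:-→d6:-→d7:-→d8:-→d9:-→d10:-→d11:-→d12:-→d13:-→d14:-→d15:-→d16:-→d17:-→d18:-→d19:-→d20:-→d21:H3→d22:-→d23:-→d24:H5  best=H5
  + 46.128.0.0/12 (H3) depth=12
  ? 46.138.32.116  path d0:H5→d1:-→d2:-→d3:-→d4:-→d5:-→d6:-→d7:-→d8:-→d9:-→d10:-→d11:-→d12:H3→d13:-→d14:-→d15:-→d16:-→d17:-→d18:-→d19:-→d20:-→d21:H3→d22:-→d23:-  best=H3
  ? 46.128.14.190  path d0:H5→d1:-→d2:-→d3:-→d4:-→d5:-→d6:-→d7:-→d8:-→d9:-→d10:-→d11:-→d12:H3  best=H3
  + 251.36.178.152/29 (H3) depth=29
  + 58.50.198.11/32 (H6) depth=32
  - 46.138.33.0/24 clear@24

== LOOKUPS ==
["H5","H3","H3"]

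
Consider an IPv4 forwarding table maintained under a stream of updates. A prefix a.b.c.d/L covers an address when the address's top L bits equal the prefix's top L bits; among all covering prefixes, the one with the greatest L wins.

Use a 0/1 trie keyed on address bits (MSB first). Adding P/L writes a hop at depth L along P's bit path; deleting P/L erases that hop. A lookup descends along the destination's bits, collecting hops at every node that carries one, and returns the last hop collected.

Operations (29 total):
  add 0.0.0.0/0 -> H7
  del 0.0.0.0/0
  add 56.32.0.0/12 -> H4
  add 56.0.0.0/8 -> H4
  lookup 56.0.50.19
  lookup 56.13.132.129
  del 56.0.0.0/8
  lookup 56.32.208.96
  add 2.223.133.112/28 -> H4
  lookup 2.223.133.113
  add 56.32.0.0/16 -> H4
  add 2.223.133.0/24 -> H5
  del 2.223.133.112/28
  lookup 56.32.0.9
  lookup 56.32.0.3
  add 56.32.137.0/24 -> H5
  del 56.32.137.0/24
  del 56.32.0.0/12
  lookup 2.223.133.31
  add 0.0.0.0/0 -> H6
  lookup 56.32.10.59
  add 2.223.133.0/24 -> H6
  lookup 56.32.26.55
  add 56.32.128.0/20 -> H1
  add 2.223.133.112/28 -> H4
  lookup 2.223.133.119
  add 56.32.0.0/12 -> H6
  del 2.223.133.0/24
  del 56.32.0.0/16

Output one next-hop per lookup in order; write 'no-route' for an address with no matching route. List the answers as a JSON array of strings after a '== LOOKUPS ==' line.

Trace:
  + 0.0.0.0/0 (H7) depth=0
  del 0.0.0.0/0 (clear depth 0)
  + 56.32.0.0/12 (H4) depth=12
  + 56.0.0.0/8 (H4) depth=8
  ? 56.0.50.19  path d0:-→d1:-→d2:-→d3:-→d4:-→d5:-→d6:-→d7:-→d8:H4→d9:-→d10:-  best=H4
  ? 56.13.132.129  path d0:-→d1:-→d2:-→d3:-→d4:-→d5:-→d6:-→d7:-→d8:H4→d9:-→d10:-  best=H4
  del 56.0.0.0/8 (clear depth 8)
  ? 56.32.208.96  path d0:-→d1:-→d2:-→d3:-→d4:-→d5:-→d6:-→d7:-→d8:-→d9:-→d10:-→d11:-→d12:H4  best=H4
  + 2.223.133.112/28 (H4) depth=28
  ? 2.223.133.113  path d0:-→d1:-→d2:-→d3:-→d4:-→d5:-→d6:-→d7:-→d8:-→d9:-→d10:-→d11:-→d12:-→d13:-→d14:-→d15:-→d16:-→d17:-→d18:-→d19:-→d20:-→d21:-→d22:-→d23:-→d24:-→d25:-→d26:-→d27:-→d28:H4  best=H4
  + 56.32.0.0/16 (H4) depth=16
  + 2.223.133.0/24 (H5) depth=24
  del 2.223.133.112/28 (clear depth 28)
  ? 56.32.0.9  path d0:-→d1:-→d2:-→d3:-→d4:-→d5:-→d6:-→d7:-→d8:-→d9:-→d10:-→d11:-→d12:H4→d13:-→d14:-→d15:-→d16:H4  best=H4
  ? 56.32.0.3  path d0:-→d1:-→d2:-→d3:-→d4:-→d5:-→d6:-→d7:-→d8:-→d9:-→d10:-→d11:-→d12:H4→d13:-→d14:-→d15:-→d16:H4  best=H4
  + 56.32.137.0/24 (H5) depth=24
  del 56.32.137.0/24 (clear depth 24)
  del 56.32.0.0/12 (clear depth 12)
  ? 2.223.133.31  path d0:-→d1:-→d2:-→d3:-→d4:-→d5:-→d6:-→d7:-→d8:-→d9:-→d10:-→d11:-→d12:-→d13:-→d14:-→d15:-→d16:-→d17:-→d18:-→d19:-→d20:-→d21:-→d22:-→d23:-→d24:H5→d25:-  best=H5
  + 0.0.0.0/0 (H6) depth=0
  ? 56.32.10.59  path d0:H6→d1:-→d2:-→d3:-→d4:-→d5:-→d6:-→d7:-→d8:-→d9:-→d10:-→d11:-→d12:-→d13:-→d14:-→d15:-→d16:H4  best=H4
  + 2.223.133.0/24 (H6) depth=24
  ? 56.32.26.55  path d0:H6→d1:-→d2:-→d3:-→d4:-→d5:-→d6:-→d7:-→d8:-→d9:-→d10:-→d11:-→d12:-→d13:-→d14:-→d15:-→d16:H4  best=H4
  + 56.32.128.0/20 (H1) depth=20
  + 2.223.133.112/28 (H4) depth=28
  ? 2.223.133.119  path d0:H6→d1:-→d2:-→d3:-→d4:-→d5:-→d6:-→d7:-→d8:-→d9:-→d10:-→d11:-→d12:-→d13:-→d14:-→d15:-→d16:-→d17:-→d18:-→d19:-→d20:-→d21:-→d22:-→d23:-→d24:H6→d25:-→d26:-→d27:-→d28:H4  best=H4
  + 56.32.0.0/12 (H6) depth=12
  del 2.223.133.0/24 (clear depth 24)
  del 56.32.0.0/16 (clear depth 16)

== LOOKUPS ==
["H4","H4","H4","H4","H4","H4","H5","H4","H4","H4"]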